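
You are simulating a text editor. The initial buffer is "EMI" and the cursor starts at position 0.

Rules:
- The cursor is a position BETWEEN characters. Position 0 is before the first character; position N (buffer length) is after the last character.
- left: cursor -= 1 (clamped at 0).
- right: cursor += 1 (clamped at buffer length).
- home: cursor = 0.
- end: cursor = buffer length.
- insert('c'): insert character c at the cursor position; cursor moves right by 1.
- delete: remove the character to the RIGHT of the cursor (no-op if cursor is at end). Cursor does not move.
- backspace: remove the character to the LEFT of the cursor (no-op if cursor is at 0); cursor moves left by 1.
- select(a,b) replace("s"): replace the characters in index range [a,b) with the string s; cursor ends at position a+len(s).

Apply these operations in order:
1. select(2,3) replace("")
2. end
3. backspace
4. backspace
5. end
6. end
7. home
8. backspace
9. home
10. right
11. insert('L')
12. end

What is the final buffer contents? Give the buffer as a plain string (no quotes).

After op 1 (select(2,3) replace("")): buf='EM' cursor=2
After op 2 (end): buf='EM' cursor=2
After op 3 (backspace): buf='E' cursor=1
After op 4 (backspace): buf='(empty)' cursor=0
After op 5 (end): buf='(empty)' cursor=0
After op 6 (end): buf='(empty)' cursor=0
After op 7 (home): buf='(empty)' cursor=0
After op 8 (backspace): buf='(empty)' cursor=0
After op 9 (home): buf='(empty)' cursor=0
After op 10 (right): buf='(empty)' cursor=0
After op 11 (insert('L')): buf='L' cursor=1
After op 12 (end): buf='L' cursor=1

Answer: L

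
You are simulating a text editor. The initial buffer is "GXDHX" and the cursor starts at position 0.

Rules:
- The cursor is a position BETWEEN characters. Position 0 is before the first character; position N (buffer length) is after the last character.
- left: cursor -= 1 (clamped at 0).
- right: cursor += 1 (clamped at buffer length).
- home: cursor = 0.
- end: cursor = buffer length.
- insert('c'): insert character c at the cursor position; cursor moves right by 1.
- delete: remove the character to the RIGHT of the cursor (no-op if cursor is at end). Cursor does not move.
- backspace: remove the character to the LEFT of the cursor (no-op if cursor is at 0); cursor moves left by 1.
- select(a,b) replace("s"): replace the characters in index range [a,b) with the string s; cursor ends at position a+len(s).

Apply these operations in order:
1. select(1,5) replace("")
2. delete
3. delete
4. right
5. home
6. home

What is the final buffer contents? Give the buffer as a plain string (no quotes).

Answer: G

Derivation:
After op 1 (select(1,5) replace("")): buf='G' cursor=1
After op 2 (delete): buf='G' cursor=1
After op 3 (delete): buf='G' cursor=1
After op 4 (right): buf='G' cursor=1
After op 5 (home): buf='G' cursor=0
After op 6 (home): buf='G' cursor=0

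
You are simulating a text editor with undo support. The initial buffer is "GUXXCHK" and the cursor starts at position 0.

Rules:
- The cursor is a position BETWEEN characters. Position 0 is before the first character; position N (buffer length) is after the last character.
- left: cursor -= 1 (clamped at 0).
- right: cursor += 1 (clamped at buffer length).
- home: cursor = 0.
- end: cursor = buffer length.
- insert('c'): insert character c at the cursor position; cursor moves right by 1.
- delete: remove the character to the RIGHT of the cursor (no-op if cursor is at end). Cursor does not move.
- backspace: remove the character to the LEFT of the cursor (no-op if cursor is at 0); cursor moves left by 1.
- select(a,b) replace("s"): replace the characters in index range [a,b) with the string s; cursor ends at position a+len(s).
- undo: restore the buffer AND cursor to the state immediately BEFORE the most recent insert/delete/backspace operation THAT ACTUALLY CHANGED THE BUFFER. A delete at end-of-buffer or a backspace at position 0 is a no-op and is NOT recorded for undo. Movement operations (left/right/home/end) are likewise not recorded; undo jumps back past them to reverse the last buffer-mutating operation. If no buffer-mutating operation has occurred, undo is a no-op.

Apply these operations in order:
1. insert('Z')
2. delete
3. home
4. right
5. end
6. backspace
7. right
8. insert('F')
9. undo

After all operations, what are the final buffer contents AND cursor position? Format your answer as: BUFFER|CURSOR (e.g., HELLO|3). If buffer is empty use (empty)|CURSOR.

Answer: ZUXXCH|6

Derivation:
After op 1 (insert('Z')): buf='ZGUXXCHK' cursor=1
After op 2 (delete): buf='ZUXXCHK' cursor=1
After op 3 (home): buf='ZUXXCHK' cursor=0
After op 4 (right): buf='ZUXXCHK' cursor=1
After op 5 (end): buf='ZUXXCHK' cursor=7
After op 6 (backspace): buf='ZUXXCH' cursor=6
After op 7 (right): buf='ZUXXCH' cursor=6
After op 8 (insert('F')): buf='ZUXXCHF' cursor=7
After op 9 (undo): buf='ZUXXCH' cursor=6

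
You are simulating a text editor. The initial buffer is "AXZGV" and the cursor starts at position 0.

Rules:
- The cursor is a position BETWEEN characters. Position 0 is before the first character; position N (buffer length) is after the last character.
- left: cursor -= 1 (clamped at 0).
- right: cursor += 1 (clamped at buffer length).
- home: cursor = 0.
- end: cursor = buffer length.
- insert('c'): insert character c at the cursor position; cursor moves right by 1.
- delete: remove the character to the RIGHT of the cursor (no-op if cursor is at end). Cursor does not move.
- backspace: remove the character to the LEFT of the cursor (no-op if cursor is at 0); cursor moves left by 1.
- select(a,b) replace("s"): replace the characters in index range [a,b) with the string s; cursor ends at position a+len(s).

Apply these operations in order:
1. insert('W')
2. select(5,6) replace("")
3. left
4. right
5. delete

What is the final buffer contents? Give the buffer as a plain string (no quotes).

After op 1 (insert('W')): buf='WAXZGV' cursor=1
After op 2 (select(5,6) replace("")): buf='WAXZG' cursor=5
After op 3 (left): buf='WAXZG' cursor=4
After op 4 (right): buf='WAXZG' cursor=5
After op 5 (delete): buf='WAXZG' cursor=5

Answer: WAXZG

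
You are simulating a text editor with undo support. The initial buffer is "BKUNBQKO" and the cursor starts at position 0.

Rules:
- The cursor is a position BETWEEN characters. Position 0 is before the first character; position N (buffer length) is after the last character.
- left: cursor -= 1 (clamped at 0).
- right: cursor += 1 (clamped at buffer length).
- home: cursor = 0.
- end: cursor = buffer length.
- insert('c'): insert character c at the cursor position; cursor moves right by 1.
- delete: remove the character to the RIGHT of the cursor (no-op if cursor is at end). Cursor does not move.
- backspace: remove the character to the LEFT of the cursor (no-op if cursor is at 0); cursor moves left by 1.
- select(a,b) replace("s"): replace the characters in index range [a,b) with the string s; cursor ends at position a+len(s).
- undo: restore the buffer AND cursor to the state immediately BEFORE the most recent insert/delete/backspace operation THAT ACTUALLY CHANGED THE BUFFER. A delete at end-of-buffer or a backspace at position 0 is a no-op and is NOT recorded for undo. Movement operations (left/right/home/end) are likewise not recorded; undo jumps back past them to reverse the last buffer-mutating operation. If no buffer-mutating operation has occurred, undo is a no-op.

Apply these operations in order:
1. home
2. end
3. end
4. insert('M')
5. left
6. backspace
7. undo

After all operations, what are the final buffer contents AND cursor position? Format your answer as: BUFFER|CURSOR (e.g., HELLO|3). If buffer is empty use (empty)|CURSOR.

Answer: BKUNBQKOM|8

Derivation:
After op 1 (home): buf='BKUNBQKO' cursor=0
After op 2 (end): buf='BKUNBQKO' cursor=8
After op 3 (end): buf='BKUNBQKO' cursor=8
After op 4 (insert('M')): buf='BKUNBQKOM' cursor=9
After op 5 (left): buf='BKUNBQKOM' cursor=8
After op 6 (backspace): buf='BKUNBQKM' cursor=7
After op 7 (undo): buf='BKUNBQKOM' cursor=8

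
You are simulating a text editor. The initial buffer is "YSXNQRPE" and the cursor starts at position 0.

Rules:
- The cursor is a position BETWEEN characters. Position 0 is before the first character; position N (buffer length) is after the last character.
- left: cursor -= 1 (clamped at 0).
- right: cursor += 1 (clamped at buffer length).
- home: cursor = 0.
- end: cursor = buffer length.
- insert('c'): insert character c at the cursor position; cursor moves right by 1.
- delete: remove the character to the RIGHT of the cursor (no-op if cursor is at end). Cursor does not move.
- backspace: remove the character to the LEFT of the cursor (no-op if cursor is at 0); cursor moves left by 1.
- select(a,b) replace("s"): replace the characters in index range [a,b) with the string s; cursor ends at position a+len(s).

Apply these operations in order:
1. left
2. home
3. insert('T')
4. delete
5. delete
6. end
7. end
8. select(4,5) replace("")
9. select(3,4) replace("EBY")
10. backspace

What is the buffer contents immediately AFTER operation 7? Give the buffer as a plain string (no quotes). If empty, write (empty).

After op 1 (left): buf='YSXNQRPE' cursor=0
After op 2 (home): buf='YSXNQRPE' cursor=0
After op 3 (insert('T')): buf='TYSXNQRPE' cursor=1
After op 4 (delete): buf='TSXNQRPE' cursor=1
After op 5 (delete): buf='TXNQRPE' cursor=1
After op 6 (end): buf='TXNQRPE' cursor=7
After op 7 (end): buf='TXNQRPE' cursor=7

Answer: TXNQRPE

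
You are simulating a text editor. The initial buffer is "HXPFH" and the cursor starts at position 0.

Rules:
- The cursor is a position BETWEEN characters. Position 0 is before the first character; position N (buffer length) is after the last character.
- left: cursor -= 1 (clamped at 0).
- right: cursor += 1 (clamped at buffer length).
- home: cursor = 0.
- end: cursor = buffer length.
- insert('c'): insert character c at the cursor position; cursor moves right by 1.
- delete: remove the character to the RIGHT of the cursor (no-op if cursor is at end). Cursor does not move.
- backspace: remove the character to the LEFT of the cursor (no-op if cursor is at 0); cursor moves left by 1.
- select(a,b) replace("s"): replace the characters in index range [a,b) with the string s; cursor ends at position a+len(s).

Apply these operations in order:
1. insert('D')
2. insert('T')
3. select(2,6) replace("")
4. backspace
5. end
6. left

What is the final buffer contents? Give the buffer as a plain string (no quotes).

Answer: DH

Derivation:
After op 1 (insert('D')): buf='DHXPFH' cursor=1
After op 2 (insert('T')): buf='DTHXPFH' cursor=2
After op 3 (select(2,6) replace("")): buf='DTH' cursor=2
After op 4 (backspace): buf='DH' cursor=1
After op 5 (end): buf='DH' cursor=2
After op 6 (left): buf='DH' cursor=1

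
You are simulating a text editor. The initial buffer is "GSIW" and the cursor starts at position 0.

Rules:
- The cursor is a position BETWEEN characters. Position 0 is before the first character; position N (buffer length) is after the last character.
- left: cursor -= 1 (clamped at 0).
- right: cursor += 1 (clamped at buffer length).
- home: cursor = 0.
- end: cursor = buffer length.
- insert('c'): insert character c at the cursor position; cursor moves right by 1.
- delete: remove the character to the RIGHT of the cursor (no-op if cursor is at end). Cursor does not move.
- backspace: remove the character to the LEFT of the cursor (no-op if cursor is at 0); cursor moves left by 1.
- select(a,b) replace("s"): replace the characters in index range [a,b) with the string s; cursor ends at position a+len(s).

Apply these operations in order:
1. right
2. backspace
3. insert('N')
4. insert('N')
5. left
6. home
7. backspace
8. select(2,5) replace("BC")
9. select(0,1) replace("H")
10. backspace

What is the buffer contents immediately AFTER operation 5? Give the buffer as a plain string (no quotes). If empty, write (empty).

After op 1 (right): buf='GSIW' cursor=1
After op 2 (backspace): buf='SIW' cursor=0
After op 3 (insert('N')): buf='NSIW' cursor=1
After op 4 (insert('N')): buf='NNSIW' cursor=2
After op 5 (left): buf='NNSIW' cursor=1

Answer: NNSIW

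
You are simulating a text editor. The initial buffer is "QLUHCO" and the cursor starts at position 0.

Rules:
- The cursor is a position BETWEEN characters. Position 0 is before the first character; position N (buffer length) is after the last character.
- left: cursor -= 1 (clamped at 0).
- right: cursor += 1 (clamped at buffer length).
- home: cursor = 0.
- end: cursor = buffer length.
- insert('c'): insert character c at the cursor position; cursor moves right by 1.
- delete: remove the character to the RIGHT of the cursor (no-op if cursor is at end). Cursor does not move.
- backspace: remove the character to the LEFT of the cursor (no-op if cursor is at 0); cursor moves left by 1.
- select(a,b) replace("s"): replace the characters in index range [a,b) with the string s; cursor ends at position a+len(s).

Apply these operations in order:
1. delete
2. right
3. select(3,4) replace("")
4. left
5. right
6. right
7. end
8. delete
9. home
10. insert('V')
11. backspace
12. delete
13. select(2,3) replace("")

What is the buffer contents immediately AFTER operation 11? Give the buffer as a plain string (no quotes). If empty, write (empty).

After op 1 (delete): buf='LUHCO' cursor=0
After op 2 (right): buf='LUHCO' cursor=1
After op 3 (select(3,4) replace("")): buf='LUHO' cursor=3
After op 4 (left): buf='LUHO' cursor=2
After op 5 (right): buf='LUHO' cursor=3
After op 6 (right): buf='LUHO' cursor=4
After op 7 (end): buf='LUHO' cursor=4
After op 8 (delete): buf='LUHO' cursor=4
After op 9 (home): buf='LUHO' cursor=0
After op 10 (insert('V')): buf='VLUHO' cursor=1
After op 11 (backspace): buf='LUHO' cursor=0

Answer: LUHO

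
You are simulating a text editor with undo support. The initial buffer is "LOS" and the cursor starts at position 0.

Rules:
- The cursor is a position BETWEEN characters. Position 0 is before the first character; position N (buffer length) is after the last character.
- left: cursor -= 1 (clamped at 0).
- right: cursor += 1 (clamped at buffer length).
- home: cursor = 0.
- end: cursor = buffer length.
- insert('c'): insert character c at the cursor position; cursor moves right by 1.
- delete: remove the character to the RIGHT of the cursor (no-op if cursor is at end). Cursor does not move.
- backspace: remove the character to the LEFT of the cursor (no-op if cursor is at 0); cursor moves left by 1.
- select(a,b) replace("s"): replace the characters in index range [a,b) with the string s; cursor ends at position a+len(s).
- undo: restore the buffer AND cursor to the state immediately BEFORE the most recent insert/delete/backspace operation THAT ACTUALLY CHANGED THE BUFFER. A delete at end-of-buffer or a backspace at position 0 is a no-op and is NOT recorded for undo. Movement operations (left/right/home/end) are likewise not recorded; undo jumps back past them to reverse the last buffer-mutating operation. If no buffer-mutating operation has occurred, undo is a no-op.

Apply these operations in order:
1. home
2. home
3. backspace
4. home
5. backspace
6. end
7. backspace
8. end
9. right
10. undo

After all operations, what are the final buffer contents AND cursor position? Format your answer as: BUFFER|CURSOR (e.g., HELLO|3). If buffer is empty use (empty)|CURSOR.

Answer: LOS|3

Derivation:
After op 1 (home): buf='LOS' cursor=0
After op 2 (home): buf='LOS' cursor=0
After op 3 (backspace): buf='LOS' cursor=0
After op 4 (home): buf='LOS' cursor=0
After op 5 (backspace): buf='LOS' cursor=0
After op 6 (end): buf='LOS' cursor=3
After op 7 (backspace): buf='LO' cursor=2
After op 8 (end): buf='LO' cursor=2
After op 9 (right): buf='LO' cursor=2
After op 10 (undo): buf='LOS' cursor=3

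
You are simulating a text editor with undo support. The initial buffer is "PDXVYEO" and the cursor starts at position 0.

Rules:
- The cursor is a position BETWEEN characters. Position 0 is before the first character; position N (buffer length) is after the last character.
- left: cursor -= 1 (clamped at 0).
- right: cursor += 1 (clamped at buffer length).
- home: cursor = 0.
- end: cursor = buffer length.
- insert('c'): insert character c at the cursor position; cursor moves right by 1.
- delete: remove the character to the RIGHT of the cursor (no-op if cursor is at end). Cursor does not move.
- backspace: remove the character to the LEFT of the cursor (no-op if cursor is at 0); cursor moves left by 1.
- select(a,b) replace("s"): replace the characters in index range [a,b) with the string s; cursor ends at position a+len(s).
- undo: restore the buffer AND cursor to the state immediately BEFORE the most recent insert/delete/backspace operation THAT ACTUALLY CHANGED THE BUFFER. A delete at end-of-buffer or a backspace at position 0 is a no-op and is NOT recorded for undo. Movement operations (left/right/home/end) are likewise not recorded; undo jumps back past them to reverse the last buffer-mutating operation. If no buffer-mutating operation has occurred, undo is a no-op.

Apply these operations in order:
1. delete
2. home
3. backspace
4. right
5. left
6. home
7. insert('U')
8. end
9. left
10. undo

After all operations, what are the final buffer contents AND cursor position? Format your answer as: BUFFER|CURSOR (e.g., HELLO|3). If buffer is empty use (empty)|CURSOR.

After op 1 (delete): buf='DXVYEO' cursor=0
After op 2 (home): buf='DXVYEO' cursor=0
After op 3 (backspace): buf='DXVYEO' cursor=0
After op 4 (right): buf='DXVYEO' cursor=1
After op 5 (left): buf='DXVYEO' cursor=0
After op 6 (home): buf='DXVYEO' cursor=0
After op 7 (insert('U')): buf='UDXVYEO' cursor=1
After op 8 (end): buf='UDXVYEO' cursor=7
After op 9 (left): buf='UDXVYEO' cursor=6
After op 10 (undo): buf='DXVYEO' cursor=0

Answer: DXVYEO|0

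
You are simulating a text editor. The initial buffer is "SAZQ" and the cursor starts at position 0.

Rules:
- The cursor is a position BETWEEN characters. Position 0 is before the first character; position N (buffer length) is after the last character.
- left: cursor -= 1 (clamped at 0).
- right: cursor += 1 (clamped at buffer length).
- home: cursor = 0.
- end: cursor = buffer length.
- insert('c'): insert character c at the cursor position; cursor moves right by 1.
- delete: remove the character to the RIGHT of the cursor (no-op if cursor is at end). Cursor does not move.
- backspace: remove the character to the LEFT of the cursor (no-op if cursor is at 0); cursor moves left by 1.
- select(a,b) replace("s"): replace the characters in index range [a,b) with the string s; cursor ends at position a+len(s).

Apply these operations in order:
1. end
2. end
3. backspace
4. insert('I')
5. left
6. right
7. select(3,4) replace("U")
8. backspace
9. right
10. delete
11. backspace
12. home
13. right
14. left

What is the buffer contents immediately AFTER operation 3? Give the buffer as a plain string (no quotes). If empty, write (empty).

Answer: SAZ

Derivation:
After op 1 (end): buf='SAZQ' cursor=4
After op 2 (end): buf='SAZQ' cursor=4
After op 3 (backspace): buf='SAZ' cursor=3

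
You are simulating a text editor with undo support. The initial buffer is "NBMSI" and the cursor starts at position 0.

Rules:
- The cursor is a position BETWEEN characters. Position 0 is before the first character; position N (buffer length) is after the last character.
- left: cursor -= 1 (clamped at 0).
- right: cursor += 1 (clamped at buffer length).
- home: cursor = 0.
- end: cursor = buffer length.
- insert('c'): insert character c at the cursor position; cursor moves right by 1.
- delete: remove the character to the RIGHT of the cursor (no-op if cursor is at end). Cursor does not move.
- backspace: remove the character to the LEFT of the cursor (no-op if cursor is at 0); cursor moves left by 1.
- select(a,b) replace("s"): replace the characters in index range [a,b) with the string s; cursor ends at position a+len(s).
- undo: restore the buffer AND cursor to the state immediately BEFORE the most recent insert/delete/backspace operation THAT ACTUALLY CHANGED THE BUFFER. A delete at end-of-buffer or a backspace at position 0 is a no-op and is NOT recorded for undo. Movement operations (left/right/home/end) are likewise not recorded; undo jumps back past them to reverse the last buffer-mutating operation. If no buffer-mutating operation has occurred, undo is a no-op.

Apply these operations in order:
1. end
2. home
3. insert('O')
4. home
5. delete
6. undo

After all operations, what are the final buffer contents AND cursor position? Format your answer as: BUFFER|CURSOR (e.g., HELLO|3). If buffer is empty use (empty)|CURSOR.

After op 1 (end): buf='NBMSI' cursor=5
After op 2 (home): buf='NBMSI' cursor=0
After op 3 (insert('O')): buf='ONBMSI' cursor=1
After op 4 (home): buf='ONBMSI' cursor=0
After op 5 (delete): buf='NBMSI' cursor=0
After op 6 (undo): buf='ONBMSI' cursor=0

Answer: ONBMSI|0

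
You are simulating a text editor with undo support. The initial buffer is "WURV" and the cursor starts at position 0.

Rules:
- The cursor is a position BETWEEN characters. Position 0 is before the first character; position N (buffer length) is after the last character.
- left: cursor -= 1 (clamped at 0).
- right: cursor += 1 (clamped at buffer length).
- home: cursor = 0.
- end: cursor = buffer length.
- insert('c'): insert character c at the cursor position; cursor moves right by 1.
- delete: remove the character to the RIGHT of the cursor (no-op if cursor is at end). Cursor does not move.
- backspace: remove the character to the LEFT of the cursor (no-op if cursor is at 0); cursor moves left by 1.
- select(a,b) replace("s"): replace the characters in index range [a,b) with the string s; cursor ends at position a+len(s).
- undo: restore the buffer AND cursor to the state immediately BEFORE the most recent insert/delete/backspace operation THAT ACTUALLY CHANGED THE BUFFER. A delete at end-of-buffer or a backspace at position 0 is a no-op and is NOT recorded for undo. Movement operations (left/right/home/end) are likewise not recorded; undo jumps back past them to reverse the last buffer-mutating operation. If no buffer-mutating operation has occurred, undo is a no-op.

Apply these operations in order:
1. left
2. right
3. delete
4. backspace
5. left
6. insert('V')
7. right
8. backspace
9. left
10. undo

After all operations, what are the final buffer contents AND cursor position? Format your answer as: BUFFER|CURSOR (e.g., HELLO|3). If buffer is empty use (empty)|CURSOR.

After op 1 (left): buf='WURV' cursor=0
After op 2 (right): buf='WURV' cursor=1
After op 3 (delete): buf='WRV' cursor=1
After op 4 (backspace): buf='RV' cursor=0
After op 5 (left): buf='RV' cursor=0
After op 6 (insert('V')): buf='VRV' cursor=1
After op 7 (right): buf='VRV' cursor=2
After op 8 (backspace): buf='VV' cursor=1
After op 9 (left): buf='VV' cursor=0
After op 10 (undo): buf='VRV' cursor=2

Answer: VRV|2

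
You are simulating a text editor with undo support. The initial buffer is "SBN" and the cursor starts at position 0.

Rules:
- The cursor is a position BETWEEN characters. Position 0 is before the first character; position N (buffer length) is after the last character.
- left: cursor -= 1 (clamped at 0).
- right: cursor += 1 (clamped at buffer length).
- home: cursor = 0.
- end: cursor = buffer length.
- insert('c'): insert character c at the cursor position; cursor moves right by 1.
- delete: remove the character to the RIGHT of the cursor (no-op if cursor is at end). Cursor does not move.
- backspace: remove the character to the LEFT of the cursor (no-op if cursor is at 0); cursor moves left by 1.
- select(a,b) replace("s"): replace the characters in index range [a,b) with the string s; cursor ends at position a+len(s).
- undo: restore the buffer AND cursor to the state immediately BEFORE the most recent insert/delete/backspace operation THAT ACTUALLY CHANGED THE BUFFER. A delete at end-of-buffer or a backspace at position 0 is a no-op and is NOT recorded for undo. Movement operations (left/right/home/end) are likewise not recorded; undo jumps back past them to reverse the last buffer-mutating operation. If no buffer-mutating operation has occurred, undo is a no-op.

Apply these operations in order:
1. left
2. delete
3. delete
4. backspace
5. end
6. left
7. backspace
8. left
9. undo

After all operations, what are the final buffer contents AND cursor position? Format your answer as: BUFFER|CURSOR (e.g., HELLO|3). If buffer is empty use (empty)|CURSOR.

Answer: BN|0

Derivation:
After op 1 (left): buf='SBN' cursor=0
After op 2 (delete): buf='BN' cursor=0
After op 3 (delete): buf='N' cursor=0
After op 4 (backspace): buf='N' cursor=0
After op 5 (end): buf='N' cursor=1
After op 6 (left): buf='N' cursor=0
After op 7 (backspace): buf='N' cursor=0
After op 8 (left): buf='N' cursor=0
After op 9 (undo): buf='BN' cursor=0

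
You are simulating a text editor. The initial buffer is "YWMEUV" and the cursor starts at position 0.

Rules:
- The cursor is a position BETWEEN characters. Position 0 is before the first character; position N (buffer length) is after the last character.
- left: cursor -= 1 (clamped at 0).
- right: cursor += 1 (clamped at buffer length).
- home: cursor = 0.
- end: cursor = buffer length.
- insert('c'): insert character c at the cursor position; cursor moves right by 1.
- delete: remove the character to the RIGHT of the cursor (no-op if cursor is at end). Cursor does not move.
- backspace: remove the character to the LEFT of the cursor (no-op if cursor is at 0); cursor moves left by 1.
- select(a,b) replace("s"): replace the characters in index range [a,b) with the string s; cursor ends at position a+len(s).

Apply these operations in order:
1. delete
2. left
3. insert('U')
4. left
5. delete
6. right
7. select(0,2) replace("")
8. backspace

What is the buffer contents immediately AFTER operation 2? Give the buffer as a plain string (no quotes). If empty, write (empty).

Answer: WMEUV

Derivation:
After op 1 (delete): buf='WMEUV' cursor=0
After op 2 (left): buf='WMEUV' cursor=0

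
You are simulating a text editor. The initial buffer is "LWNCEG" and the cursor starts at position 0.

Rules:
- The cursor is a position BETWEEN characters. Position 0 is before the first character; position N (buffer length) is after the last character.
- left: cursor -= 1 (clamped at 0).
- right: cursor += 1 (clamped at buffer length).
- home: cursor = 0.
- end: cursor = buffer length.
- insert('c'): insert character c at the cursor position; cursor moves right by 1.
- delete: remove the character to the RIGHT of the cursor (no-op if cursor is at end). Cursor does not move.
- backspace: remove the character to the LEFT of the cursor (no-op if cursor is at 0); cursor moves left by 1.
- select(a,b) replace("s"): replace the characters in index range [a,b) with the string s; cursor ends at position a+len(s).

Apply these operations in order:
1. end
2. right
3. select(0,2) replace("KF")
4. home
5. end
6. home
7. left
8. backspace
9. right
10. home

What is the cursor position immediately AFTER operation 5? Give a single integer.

After op 1 (end): buf='LWNCEG' cursor=6
After op 2 (right): buf='LWNCEG' cursor=6
After op 3 (select(0,2) replace("KF")): buf='KFNCEG' cursor=2
After op 4 (home): buf='KFNCEG' cursor=0
After op 5 (end): buf='KFNCEG' cursor=6

Answer: 6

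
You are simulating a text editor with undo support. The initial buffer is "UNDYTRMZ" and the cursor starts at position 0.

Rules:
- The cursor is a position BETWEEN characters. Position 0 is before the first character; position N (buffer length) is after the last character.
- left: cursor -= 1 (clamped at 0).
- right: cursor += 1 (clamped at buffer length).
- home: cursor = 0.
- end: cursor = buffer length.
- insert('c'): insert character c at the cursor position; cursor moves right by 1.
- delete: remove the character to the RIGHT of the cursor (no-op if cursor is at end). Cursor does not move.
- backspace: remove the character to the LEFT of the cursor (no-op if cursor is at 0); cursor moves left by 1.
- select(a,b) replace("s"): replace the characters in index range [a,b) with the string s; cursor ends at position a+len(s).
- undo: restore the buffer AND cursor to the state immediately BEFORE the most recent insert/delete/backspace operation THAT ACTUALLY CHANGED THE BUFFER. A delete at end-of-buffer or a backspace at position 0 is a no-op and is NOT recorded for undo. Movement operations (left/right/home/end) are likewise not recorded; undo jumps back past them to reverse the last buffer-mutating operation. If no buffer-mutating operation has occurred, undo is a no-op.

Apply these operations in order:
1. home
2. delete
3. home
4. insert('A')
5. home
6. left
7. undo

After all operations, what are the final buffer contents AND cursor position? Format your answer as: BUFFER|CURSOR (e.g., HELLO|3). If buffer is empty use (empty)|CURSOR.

After op 1 (home): buf='UNDYTRMZ' cursor=0
After op 2 (delete): buf='NDYTRMZ' cursor=0
After op 3 (home): buf='NDYTRMZ' cursor=0
After op 4 (insert('A')): buf='ANDYTRMZ' cursor=1
After op 5 (home): buf='ANDYTRMZ' cursor=0
After op 6 (left): buf='ANDYTRMZ' cursor=0
After op 7 (undo): buf='NDYTRMZ' cursor=0

Answer: NDYTRMZ|0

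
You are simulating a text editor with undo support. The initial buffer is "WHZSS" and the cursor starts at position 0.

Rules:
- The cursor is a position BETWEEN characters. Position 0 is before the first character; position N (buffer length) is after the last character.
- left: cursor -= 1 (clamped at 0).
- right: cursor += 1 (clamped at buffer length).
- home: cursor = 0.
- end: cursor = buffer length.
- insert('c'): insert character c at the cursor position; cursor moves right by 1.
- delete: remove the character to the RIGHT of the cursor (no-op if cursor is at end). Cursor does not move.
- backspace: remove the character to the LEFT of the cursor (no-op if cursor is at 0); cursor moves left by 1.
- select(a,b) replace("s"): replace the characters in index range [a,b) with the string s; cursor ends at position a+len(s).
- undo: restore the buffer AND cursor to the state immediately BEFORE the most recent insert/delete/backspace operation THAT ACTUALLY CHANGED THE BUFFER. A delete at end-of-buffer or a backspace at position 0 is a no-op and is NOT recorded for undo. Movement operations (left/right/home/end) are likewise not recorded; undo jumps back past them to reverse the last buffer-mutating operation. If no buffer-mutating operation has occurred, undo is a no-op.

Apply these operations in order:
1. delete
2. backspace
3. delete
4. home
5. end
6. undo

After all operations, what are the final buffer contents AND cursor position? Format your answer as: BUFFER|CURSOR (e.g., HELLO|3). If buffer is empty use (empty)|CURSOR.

After op 1 (delete): buf='HZSS' cursor=0
After op 2 (backspace): buf='HZSS' cursor=0
After op 3 (delete): buf='ZSS' cursor=0
After op 4 (home): buf='ZSS' cursor=0
After op 5 (end): buf='ZSS' cursor=3
After op 6 (undo): buf='HZSS' cursor=0

Answer: HZSS|0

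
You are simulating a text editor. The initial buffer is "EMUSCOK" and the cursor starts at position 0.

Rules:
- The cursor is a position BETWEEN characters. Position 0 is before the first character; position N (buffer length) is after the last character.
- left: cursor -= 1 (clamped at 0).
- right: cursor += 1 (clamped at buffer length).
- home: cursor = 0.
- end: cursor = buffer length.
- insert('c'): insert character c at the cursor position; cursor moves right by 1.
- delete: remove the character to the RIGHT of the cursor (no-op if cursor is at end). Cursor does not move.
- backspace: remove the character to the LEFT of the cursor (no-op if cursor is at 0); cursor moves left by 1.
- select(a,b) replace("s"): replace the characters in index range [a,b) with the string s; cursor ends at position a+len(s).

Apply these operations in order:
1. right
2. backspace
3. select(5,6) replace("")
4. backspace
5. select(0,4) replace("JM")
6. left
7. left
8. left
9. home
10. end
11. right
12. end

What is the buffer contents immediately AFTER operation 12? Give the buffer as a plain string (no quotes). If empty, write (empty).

Answer: JM

Derivation:
After op 1 (right): buf='EMUSCOK' cursor=1
After op 2 (backspace): buf='MUSCOK' cursor=0
After op 3 (select(5,6) replace("")): buf='MUSCO' cursor=5
After op 4 (backspace): buf='MUSC' cursor=4
After op 5 (select(0,4) replace("JM")): buf='JM' cursor=2
After op 6 (left): buf='JM' cursor=1
After op 7 (left): buf='JM' cursor=0
After op 8 (left): buf='JM' cursor=0
After op 9 (home): buf='JM' cursor=0
After op 10 (end): buf='JM' cursor=2
After op 11 (right): buf='JM' cursor=2
After op 12 (end): buf='JM' cursor=2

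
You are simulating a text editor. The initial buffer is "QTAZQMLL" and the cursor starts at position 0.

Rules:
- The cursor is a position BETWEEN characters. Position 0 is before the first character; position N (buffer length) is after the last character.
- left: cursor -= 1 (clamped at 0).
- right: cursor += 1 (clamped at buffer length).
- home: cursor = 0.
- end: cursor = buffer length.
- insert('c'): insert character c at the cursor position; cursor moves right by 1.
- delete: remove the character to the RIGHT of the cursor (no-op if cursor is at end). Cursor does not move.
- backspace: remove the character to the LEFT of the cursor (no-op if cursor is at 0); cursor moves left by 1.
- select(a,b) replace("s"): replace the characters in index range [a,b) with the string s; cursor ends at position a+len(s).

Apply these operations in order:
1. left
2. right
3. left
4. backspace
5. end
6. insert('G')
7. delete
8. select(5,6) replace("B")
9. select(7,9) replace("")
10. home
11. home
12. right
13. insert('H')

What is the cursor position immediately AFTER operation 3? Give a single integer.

Answer: 0

Derivation:
After op 1 (left): buf='QTAZQMLL' cursor=0
After op 2 (right): buf='QTAZQMLL' cursor=1
After op 3 (left): buf='QTAZQMLL' cursor=0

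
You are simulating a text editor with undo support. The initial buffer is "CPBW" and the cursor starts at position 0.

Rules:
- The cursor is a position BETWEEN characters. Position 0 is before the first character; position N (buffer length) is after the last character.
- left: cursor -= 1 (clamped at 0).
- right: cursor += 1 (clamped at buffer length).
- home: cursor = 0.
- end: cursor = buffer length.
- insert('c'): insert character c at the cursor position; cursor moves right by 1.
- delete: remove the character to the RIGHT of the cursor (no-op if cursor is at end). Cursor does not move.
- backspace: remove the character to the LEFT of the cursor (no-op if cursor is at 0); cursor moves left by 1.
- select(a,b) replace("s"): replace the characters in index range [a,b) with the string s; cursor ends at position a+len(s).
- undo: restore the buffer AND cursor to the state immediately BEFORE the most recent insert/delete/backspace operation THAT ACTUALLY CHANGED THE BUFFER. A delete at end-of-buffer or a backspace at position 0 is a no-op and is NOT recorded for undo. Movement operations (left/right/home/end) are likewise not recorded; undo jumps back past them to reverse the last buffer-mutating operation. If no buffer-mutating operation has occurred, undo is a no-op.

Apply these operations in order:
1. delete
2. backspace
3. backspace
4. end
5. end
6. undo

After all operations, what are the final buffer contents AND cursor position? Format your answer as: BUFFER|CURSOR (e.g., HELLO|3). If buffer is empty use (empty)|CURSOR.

Answer: CPBW|0

Derivation:
After op 1 (delete): buf='PBW' cursor=0
After op 2 (backspace): buf='PBW' cursor=0
After op 3 (backspace): buf='PBW' cursor=0
After op 4 (end): buf='PBW' cursor=3
After op 5 (end): buf='PBW' cursor=3
After op 6 (undo): buf='CPBW' cursor=0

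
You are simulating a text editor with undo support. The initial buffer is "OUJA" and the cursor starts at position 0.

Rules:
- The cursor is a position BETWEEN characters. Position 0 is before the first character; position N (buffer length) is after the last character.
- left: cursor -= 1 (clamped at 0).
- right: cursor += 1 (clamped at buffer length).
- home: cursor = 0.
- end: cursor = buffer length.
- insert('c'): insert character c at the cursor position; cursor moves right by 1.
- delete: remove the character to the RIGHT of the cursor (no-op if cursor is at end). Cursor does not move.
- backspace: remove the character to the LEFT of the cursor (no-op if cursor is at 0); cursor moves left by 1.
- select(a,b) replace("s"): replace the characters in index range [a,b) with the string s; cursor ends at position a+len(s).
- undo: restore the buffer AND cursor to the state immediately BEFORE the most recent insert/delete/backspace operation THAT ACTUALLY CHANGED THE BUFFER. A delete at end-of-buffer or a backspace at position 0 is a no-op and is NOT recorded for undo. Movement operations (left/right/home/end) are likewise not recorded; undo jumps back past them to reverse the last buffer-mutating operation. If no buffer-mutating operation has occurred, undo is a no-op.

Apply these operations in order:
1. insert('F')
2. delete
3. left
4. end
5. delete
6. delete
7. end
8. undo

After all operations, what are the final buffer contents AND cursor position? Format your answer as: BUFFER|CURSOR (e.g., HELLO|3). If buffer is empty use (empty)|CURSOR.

After op 1 (insert('F')): buf='FOUJA' cursor=1
After op 2 (delete): buf='FUJA' cursor=1
After op 3 (left): buf='FUJA' cursor=0
After op 4 (end): buf='FUJA' cursor=4
After op 5 (delete): buf='FUJA' cursor=4
After op 6 (delete): buf='FUJA' cursor=4
After op 7 (end): buf='FUJA' cursor=4
After op 8 (undo): buf='FOUJA' cursor=1

Answer: FOUJA|1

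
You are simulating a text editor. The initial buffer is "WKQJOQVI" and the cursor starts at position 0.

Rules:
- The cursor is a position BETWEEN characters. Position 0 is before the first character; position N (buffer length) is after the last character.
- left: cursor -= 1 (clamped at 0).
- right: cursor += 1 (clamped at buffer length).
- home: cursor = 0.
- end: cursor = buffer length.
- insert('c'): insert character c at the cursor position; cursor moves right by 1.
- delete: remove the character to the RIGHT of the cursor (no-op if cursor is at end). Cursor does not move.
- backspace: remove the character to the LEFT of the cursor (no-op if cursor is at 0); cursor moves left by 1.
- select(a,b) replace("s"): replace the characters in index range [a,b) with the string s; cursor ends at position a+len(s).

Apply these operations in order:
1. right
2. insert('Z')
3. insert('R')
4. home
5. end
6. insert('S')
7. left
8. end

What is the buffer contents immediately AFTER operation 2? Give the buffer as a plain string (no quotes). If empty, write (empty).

Answer: WZKQJOQVI

Derivation:
After op 1 (right): buf='WKQJOQVI' cursor=1
After op 2 (insert('Z')): buf='WZKQJOQVI' cursor=2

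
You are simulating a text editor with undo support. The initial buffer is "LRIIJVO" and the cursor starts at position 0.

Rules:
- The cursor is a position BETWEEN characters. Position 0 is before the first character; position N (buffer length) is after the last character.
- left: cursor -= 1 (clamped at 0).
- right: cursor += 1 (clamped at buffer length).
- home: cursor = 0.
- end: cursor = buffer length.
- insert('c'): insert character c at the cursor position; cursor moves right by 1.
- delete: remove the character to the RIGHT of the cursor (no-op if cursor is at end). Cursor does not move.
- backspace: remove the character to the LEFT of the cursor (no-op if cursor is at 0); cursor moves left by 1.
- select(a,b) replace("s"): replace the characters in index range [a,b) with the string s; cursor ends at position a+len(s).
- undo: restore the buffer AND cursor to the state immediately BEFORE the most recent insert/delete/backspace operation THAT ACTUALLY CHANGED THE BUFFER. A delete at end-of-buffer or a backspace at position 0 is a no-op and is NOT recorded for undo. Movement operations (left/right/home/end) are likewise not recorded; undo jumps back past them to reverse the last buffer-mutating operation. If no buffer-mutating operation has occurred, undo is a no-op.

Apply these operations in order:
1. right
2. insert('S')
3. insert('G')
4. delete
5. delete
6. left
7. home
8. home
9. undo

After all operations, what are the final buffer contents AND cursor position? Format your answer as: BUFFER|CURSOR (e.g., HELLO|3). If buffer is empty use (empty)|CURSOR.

Answer: LSGIIJVO|3

Derivation:
After op 1 (right): buf='LRIIJVO' cursor=1
After op 2 (insert('S')): buf='LSRIIJVO' cursor=2
After op 3 (insert('G')): buf='LSGRIIJVO' cursor=3
After op 4 (delete): buf='LSGIIJVO' cursor=3
After op 5 (delete): buf='LSGIJVO' cursor=3
After op 6 (left): buf='LSGIJVO' cursor=2
After op 7 (home): buf='LSGIJVO' cursor=0
After op 8 (home): buf='LSGIJVO' cursor=0
After op 9 (undo): buf='LSGIIJVO' cursor=3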